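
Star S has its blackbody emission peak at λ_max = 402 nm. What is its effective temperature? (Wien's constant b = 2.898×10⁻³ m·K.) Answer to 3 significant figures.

7.21×10^3 K

T = b/λ_max = 2.898×10⁻³ / (402×10⁻⁹) = 7209 K.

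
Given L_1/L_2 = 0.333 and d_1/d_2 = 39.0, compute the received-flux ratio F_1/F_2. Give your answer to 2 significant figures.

F = L/(4πd²), so F_1/F_2 = (L_1/L_2) / (d_1/d_2)²
= 0.333 / (39.0)² = 0.333 / 1521 = 2.189×10^-4.

2.2×10^-4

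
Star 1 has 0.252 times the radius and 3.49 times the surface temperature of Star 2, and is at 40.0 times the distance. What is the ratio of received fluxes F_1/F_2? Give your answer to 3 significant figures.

0.00589

L_1/L_2 = (R_1/R_2)²(T_1/T_2)⁴ = (0.252)² × (3.49)⁴ = 9.421.
F_1/F_2 = (L_1/L_2)/(d_1/d_2)² = 9.421 / (40.0)² = 0.005888.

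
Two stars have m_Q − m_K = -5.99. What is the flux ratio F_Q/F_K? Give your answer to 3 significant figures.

249

F_Q/F_K = 10^(−(m_Q − m_K)/2.5) = 10^(5.99/2.5) = 10^2.396 = 248.9.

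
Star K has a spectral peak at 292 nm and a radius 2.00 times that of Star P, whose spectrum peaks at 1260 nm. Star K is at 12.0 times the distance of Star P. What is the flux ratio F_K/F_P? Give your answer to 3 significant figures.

Wien's law: T_K/T_P = λ_P/λ_K = 1260/292 = 4.315.
L_K/L_P = (R_K/R_P)²(T_K/T_P)⁴ = (2.00)²(4.315)⁴ = 1387.
F_K/F_P = (L_K/L_P)/(d_K/d_P)² = 1387/(12.0)² = 9.630.

9.63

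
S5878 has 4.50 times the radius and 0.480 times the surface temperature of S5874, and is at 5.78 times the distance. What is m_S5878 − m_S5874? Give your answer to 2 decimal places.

L_S5878/L_S5874 = (4.50)²(0.480)⁴ = 1.075.
F_S5878/F_S5874 = (L_S5878/L_S5874)/(d_S5878/d_S5874)² = 1.075/33.41 = 0.03218.
m_S5878 − m_S5874 = −2.5 log₁₀(0.03218) = 3.73.

3.73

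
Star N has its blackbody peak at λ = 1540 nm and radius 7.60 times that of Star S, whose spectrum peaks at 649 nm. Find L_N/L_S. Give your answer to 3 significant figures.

Wien's law gives T ∝ 1/λ_max, so T_N/T_S = λ_S/λ_N = 649/1540 = 0.4214.
Then L ∝ R²T⁴ gives L_N/L_S = (7.60)² × (0.4214)⁴ = 57.76 × 0.03154 = 1.822.

1.82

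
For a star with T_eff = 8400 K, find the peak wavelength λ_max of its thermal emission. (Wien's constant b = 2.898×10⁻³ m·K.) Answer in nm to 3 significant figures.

345 nm

λ_max = b/T = 2.898×10⁻³ / 8400 = 3.45×10^-7 m = 345.0 nm.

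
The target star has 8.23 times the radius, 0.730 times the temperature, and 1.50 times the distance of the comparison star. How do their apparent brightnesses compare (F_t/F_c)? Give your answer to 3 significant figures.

8.55

L_t/L_c = (R_t/R_c)²(T_t/T_c)⁴ = (8.23)² × (0.730)⁴ = 19.23.
F_t/F_c = (L_t/L_c)/(d_t/d_c)² = 19.23 / (1.50)² = 8.549.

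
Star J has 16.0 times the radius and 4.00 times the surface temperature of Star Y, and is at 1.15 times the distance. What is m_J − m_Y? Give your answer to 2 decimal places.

L_J/L_Y = (16.0)²(4.00)⁴ = 6.554×10^4.
F_J/F_Y = (L_J/L_Y)/(d_J/d_Y)² = 6.554×10^4/1.322 = 4.955×10^4.
m_J − m_Y = −2.5 log₁₀(4.955×10^4) = -11.74.

-11.74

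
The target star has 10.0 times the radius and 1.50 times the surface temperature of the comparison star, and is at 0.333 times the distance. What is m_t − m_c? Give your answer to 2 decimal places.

L_t/L_c = (10.0)²(1.50)⁴ = 506.2.
F_t/F_c = (L_t/L_c)/(d_t/d_c)² = 506.2/0.1109 = 4565.
m_t − m_c = −2.5 log₁₀(4565) = -9.15.

-9.15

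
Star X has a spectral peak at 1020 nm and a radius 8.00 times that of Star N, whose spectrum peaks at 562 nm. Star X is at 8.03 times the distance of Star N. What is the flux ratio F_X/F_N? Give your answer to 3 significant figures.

Wien's law: T_X/T_N = λ_N/λ_X = 562/1020 = 0.5510.
L_X/L_N = (R_X/R_N)²(T_X/T_N)⁴ = (8.00)²(0.5510)⁴ = 5.898.
F_X/F_N = (L_X/L_N)/(d_X/d_N)² = 5.898/(8.03)² = 0.09147.

0.0915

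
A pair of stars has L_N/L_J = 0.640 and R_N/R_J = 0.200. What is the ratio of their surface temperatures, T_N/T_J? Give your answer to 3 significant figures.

L ∝ R²T⁴ gives T ∝ (L/R²)^(1/4), so
T_N/T_J = (0.640 / 0.200²)^(1/4) = (16.00)^(1/4) = 2.000.

2.00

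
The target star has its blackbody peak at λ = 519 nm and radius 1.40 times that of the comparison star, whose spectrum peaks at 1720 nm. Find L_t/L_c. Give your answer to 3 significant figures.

236

Wien's law gives T ∝ 1/λ_max, so T_t/T_c = λ_c/λ_t = 1720/519 = 3.314.
Then L ∝ R²T⁴ gives L_t/L_c = (1.40)² × (3.314)⁴ = 1.960 × 120.6 = 236.4.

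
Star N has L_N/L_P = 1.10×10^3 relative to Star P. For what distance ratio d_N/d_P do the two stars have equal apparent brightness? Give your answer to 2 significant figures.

Equal flux requires L_N/d_N² = L_P/d_P², so d_N/d_P = √(L_N/L_P)
= √(1.10×10^3) = 33.17.

33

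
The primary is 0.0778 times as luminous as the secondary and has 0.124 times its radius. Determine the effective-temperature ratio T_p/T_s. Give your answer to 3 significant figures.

L ∝ R²T⁴ gives T ∝ (L/R²)^(1/4), so
T_p/T_s = (0.0778 / 0.124²)^(1/4) = (5.060)^(1/4) = 1.500.

1.50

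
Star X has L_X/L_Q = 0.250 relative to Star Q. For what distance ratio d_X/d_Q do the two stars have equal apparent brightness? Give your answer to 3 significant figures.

Equal flux requires L_X/d_X² = L_Q/d_Q², so d_X/d_Q = √(L_X/L_Q)
= √(0.250) = 0.5000.

0.500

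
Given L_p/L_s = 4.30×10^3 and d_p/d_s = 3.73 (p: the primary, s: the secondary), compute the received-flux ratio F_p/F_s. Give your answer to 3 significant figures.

F = L/(4πd²), so F_p/F_s = (L_p/L_s) / (d_p/d_s)²
= 4.30×10^3 / (3.73)² = 4.30×10^3 / 13.91 = 309.1.

309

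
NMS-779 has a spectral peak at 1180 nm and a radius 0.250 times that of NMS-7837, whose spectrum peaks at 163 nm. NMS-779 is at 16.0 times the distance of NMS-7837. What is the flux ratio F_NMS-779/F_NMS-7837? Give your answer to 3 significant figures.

8.89×10^-8

Wien's law: T_NMS-779/T_NMS-7837 = λ_NMS-7837/λ_NMS-779 = 163/1180 = 0.1381.
L_NMS-779/L_NMS-7837 = (R_NMS-779/R_NMS-7837)²(T_NMS-779/T_NMS-7837)⁴ = (0.250)²(0.1381)⁴ = 2.276×10^-5.
F_NMS-779/F_NMS-7837 = (L_NMS-779/L_NMS-7837)/(d_NMS-779/d_NMS-7837)² = 2.276×10^-5/(16.0)² = 8.889×10^-8.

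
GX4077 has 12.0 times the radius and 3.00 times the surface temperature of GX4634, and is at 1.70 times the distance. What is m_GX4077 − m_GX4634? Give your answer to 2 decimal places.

L_GX4077/L_GX4634 = (12.0)²(3.00)⁴ = 1.166×10^4.
F_GX4077/F_GX4634 = (L_GX4077/L_GX4634)/(d_GX4077/d_GX4634)² = 1.166×10^4/2.890 = 4036.
m_GX4077 − m_GX4634 = −2.5 log₁₀(4036) = -9.01.

-9.01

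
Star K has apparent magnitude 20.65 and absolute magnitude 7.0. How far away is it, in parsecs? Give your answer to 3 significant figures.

5.37×10^3 pc

m − M = 5 log₁₀(d/10 pc)
20.65 − (7.0) = 13.65 = 5 log₁₀(d/10)
d = 10 × 10^(13.65/5) = 10 × 10^2.730 = 5370 pc.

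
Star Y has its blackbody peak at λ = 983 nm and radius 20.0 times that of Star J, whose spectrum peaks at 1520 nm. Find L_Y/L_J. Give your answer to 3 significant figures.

Wien's law gives T ∝ 1/λ_max, so T_Y/T_J = λ_J/λ_Y = 1520/983 = 1.546.
Then L ∝ R²T⁴ gives L_Y/L_J = (20.0)² × (1.546)⁴ = 400.0 × 5.717 = 2287.

2.29×10^3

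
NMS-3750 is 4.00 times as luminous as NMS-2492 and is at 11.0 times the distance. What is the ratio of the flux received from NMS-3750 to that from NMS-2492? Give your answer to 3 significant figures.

0.0331

F = L/(4πd²), so F_NMS-3750/F_NMS-2492 = (L_NMS-3750/L_NMS-2492) / (d_NMS-3750/d_NMS-2492)²
= 4.00 / (11.0)² = 4.00 / 121.0 = 0.03306.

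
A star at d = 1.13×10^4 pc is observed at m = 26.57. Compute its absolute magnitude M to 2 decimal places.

11.30

M = m − 5 log₁₀(d/10 pc) = 26.57 − 5 log₁₀(1.13×10^4/10)
  = 26.57 − 5 × 3.053 = 26.57 − 15.27 = 11.30.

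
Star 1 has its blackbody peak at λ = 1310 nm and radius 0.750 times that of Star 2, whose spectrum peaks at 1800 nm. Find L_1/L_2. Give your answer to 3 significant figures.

2.01

Wien's law gives T ∝ 1/λ_max, so T_1/T_2 = λ_2/λ_1 = 1800/1310 = 1.374.
Then L ∝ R²T⁴ gives L_1/L_2 = (0.750)² × (1.374)⁴ = 0.5625 × 3.565 = 2.005.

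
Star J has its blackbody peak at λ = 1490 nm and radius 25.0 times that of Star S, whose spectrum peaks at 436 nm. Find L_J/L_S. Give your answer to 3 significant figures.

4.58

Wien's law gives T ∝ 1/λ_max, so T_J/T_S = λ_S/λ_J = 436/1490 = 0.2926.
Then L ∝ R²T⁴ gives L_J/L_S = (25.0)² × (0.2926)⁴ = 625.0 × 0.007332 = 4.582.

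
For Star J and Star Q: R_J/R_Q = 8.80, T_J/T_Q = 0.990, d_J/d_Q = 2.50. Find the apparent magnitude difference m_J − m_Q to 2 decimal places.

-2.69

L_J/L_Q = (8.80)²(0.990)⁴ = 74.39.
F_J/F_Q = (L_J/L_Q)/(d_J/d_Q)² = 74.39/6.250 = 11.90.
m_J − m_Q = −2.5 log₁₀(11.90) = -2.69.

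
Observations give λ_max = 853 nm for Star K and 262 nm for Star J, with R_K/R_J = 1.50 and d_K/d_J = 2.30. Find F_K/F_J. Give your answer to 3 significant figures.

Wien's law: T_K/T_J = λ_J/λ_K = 262/853 = 0.3072.
L_K/L_J = (R_K/R_J)²(T_K/T_J)⁴ = (1.50)²(0.3072)⁴ = 0.02003.
F_K/F_J = (L_K/L_J)/(d_K/d_J)² = 0.02003/(2.30)² = 0.003786.

0.00379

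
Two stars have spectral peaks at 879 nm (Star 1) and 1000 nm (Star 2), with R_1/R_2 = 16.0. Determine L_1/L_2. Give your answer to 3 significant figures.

429

Wien's law gives T ∝ 1/λ_max, so T_1/T_2 = λ_2/λ_1 = 1000/879 = 1.138.
Then L ∝ R²T⁴ gives L_1/L_2 = (16.0)² × (1.138)⁴ = 256.0 × 1.675 = 428.8.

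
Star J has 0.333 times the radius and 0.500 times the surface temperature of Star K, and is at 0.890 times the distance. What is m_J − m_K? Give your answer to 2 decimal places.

5.15

L_J/L_K = (0.333)²(0.500)⁴ = 0.006931.
F_J/F_K = (L_J/L_K)/(d_J/d_K)² = 0.006931/0.7921 = 0.008750.
m_J − m_K = −2.5 log₁₀(0.008750) = 5.15.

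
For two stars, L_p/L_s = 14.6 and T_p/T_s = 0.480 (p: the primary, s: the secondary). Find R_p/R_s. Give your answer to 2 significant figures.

17

L ∝ R²T⁴ gives R ∝ √L / T², so
R_p/R_s = √(14.6) / (0.480)² = 3.821 / 0.2304 = 16.58.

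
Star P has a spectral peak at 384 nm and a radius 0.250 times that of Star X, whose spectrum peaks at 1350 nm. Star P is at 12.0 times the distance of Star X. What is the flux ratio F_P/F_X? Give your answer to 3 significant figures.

0.0663

Wien's law: T_P/T_X = λ_X/λ_P = 1350/384 = 3.516.
L_P/L_X = (R_P/R_X)²(T_P/T_X)⁴ = (0.250)²(3.516)⁴ = 9.548.
F_P/F_X = (L_P/L_X)/(d_P/d_X)² = 9.548/(12.0)² = 0.06630.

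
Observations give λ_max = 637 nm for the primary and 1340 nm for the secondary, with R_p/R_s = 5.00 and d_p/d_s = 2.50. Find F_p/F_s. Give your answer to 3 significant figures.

Wien's law: T_p/T_s = λ_s/λ_p = 1340/637 = 2.104.
L_p/L_s = (R_p/R_s)²(T_p/T_s)⁴ = (5.00)²(2.104)⁴ = 489.6.
F_p/F_s = (L_p/L_s)/(d_p/d_s)² = 489.6/(2.50)² = 78.33.

78.3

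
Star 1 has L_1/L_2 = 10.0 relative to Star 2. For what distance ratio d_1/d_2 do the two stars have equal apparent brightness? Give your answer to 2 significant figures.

Equal flux requires L_1/d_1² = L_2/d_2², so d_1/d_2 = √(L_1/L_2)
= √(10.0) = 3.162.

3.2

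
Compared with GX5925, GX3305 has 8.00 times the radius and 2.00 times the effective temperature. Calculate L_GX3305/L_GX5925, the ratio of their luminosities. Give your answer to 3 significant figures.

1.02×10^3

From the Stefan–Boltzmann law, L ∝ R²T⁴, so
L_GX3305/L_GX5925 = (R_GX3305/R_GX5925)² (T_GX3305/T_GX5925)⁴ = (8.00)² × (2.00)⁴ = 64.00 × 16.00 = 1024.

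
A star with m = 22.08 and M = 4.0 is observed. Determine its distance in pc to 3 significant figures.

m − M = 5 log₁₀(d/10 pc)
22.08 − (4.0) = 18.08 = 5 log₁₀(d/10)
d = 10 × 10^(18.08/5) = 10 × 10^3.616 = 4.130×10^4 pc.

4.13×10^4 pc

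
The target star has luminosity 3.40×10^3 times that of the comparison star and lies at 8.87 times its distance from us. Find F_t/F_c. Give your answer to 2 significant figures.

F = L/(4πd²), so F_t/F_c = (L_t/L_c) / (d_t/d_c)²
= 3.40×10^3 / (8.87)² = 3.40×10^3 / 78.68 = 43.21.

43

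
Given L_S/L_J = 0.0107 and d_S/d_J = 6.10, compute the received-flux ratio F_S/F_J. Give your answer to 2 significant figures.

F = L/(4πd²), so F_S/F_J = (L_S/L_J) / (d_S/d_J)²
= 0.0107 / (6.10)² = 0.0107 / 37.21 = 2.876×10^-4.

2.9×10^-4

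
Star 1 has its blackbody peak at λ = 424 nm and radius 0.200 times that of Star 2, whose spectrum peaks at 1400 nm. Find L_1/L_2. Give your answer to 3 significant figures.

Wien's law gives T ∝ 1/λ_max, so T_1/T_2 = λ_2/λ_1 = 1400/424 = 3.302.
Then L ∝ R²T⁴ gives L_1/L_2 = (0.200)² × (3.302)⁴ = 0.04000 × 118.9 = 4.755.

4.75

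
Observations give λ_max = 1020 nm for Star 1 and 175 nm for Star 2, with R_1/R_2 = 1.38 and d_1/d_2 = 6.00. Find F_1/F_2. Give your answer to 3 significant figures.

4.58×10^-5

Wien's law: T_1/T_2 = λ_2/λ_1 = 175/1020 = 0.1716.
L_1/L_2 = (R_1/R_2)²(T_1/T_2)⁴ = (1.38)²(0.1716)⁴ = 0.001650.
F_1/F_2 = (L_1/L_2)/(d_1/d_2)² = 0.001650/(6.00)² = 4.584×10^-5.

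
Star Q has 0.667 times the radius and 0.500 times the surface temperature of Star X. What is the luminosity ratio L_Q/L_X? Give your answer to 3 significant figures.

0.0278

From the Stefan–Boltzmann law, L ∝ R²T⁴, so
L_Q/L_X = (R_Q/R_X)² (T_Q/T_X)⁴ = (0.667)² × (0.500)⁴ = 0.4449 × 0.06250 = 0.02781.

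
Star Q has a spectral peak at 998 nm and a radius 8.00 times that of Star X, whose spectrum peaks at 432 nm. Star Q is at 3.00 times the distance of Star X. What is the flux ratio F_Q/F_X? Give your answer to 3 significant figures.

0.250

Wien's law: T_Q/T_X = λ_X/λ_Q = 432/998 = 0.4329.
L_Q/L_X = (R_Q/R_X)²(T_Q/T_X)⁴ = (8.00)²(0.4329)⁴ = 2.247.
F_Q/F_X = (L_Q/L_X)/(d_Q/d_X)² = 2.247/(3.00)² = 0.2497.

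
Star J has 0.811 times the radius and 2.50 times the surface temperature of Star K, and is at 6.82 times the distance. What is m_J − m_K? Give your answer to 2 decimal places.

0.64

L_J/L_K = (0.811)²(2.50)⁴ = 25.69.
F_J/F_K = (L_J/L_K)/(d_J/d_K)² = 25.69/46.51 = 0.5524.
m_J − m_K = −2.5 log₁₀(0.5524) = 0.64.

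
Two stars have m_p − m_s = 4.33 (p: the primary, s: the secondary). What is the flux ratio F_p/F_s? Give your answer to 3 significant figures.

0.0185

F_p/F_s = 10^(−(m_p − m_s)/2.5) = 10^(-4.33/2.5) = 10^-1.732 = 0.01854.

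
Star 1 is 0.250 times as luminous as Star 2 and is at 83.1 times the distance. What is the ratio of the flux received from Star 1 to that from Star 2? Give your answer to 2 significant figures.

F = L/(4πd²), so F_1/F_2 = (L_1/L_2) / (d_1/d_2)²
= 0.250 / (83.1)² = 0.250 / 6906 = 3.620×10^-5.

3.6×10^-5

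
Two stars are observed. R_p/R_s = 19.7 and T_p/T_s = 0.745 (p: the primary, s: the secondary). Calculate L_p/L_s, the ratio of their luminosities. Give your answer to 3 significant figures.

120

From the Stefan–Boltzmann law, L ∝ R²T⁴, so
L_p/L_s = (R_p/R_s)² (T_p/T_s)⁴ = (19.7)² × (0.745)⁴ = 388.1 × 0.3081 = 119.6.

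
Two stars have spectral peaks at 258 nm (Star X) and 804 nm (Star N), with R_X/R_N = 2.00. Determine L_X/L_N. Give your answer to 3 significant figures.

377

Wien's law gives T ∝ 1/λ_max, so T_X/T_N = λ_N/λ_X = 804/258 = 3.116.
Then L ∝ R²T⁴ gives L_X/L_N = (2.00)² × (3.116)⁴ = 4.000 × 94.31 = 377.2.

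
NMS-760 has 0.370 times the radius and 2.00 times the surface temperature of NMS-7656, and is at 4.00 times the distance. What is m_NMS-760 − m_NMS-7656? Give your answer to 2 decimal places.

L_NMS-760/L_NMS-7656 = (0.370)²(2.00)⁴ = 2.190.
F_NMS-760/F_NMS-7656 = (L_NMS-760/L_NMS-7656)/(d_NMS-760/d_NMS-7656)² = 2.190/16.00 = 0.1369.
m_NMS-760 − m_NMS-7656 = −2.5 log₁₀(0.1369) = 2.16.

2.16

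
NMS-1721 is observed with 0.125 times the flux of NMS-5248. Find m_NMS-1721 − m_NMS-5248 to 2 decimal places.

2.26

m_NMS-1721 − m_NMS-5248 = −2.5 log₁₀(F_NMS-1721/F_NMS-5248) = −2.5 log₁₀(0.125) = −2.5 × (-0.903) = 2.258.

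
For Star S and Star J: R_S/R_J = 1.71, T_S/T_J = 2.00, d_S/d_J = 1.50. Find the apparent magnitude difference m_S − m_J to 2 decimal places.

L_S/L_J = (1.71)²(2.00)⁴ = 46.79.
F_S/F_J = (L_S/L_J)/(d_S/d_J)² = 46.79/2.250 = 20.79.
m_S − m_J = −2.5 log₁₀(20.79) = -3.29.

-3.29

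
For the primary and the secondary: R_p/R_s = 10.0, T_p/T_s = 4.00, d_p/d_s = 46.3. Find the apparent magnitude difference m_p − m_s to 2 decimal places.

-2.69

L_p/L_s = (10.0)²(4.00)⁴ = 2.560×10^4.
F_p/F_s = (L_p/L_s)/(d_p/d_s)² = 2.560×10^4/2144 = 11.94.
m_p − m_s = −2.5 log₁₀(11.94) = -2.69.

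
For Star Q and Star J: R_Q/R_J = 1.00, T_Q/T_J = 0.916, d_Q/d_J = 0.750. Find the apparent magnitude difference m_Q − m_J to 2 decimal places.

-0.24

L_Q/L_J = (1.00)²(0.916)⁴ = 0.7040.
F_Q/F_J = (L_Q/L_J)/(d_Q/d_J)² = 0.7040/0.5625 = 1.252.
m_Q − m_J = −2.5 log₁₀(1.252) = -0.24.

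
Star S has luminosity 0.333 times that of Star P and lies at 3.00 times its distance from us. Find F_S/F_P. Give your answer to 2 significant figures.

0.037

F = L/(4πd²), so F_S/F_P = (L_S/L_P) / (d_S/d_P)²
= 0.333 / (3.00)² = 0.333 / 9.000 = 0.03700.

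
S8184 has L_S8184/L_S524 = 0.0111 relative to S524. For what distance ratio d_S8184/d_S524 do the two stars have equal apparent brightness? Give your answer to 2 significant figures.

Equal flux requires L_S8184/d_S8184² = L_S524/d_S524², so d_S8184/d_S524 = √(L_S8184/L_S524)
= √(0.0111) = 0.1054.

0.11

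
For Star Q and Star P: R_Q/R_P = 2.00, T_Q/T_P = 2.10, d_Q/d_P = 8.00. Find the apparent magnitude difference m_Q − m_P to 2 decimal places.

L_Q/L_P = (2.00)²(2.10)⁴ = 77.79.
F_Q/F_P = (L_Q/L_P)/(d_Q/d_P)² = 77.79/64.00 = 1.216.
m_Q − m_P = −2.5 log₁₀(1.216) = -0.21.

-0.21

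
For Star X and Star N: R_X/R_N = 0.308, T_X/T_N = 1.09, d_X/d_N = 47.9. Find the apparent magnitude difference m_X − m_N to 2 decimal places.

L_X/L_N = (0.308)²(1.09)⁴ = 0.1339.
F_X/F_N = (L_X/L_N)/(d_X/d_N)² = 0.1339/2294 = 5.836×10^-5.
m_X − m_N = −2.5 log₁₀(5.836×10^-5) = 10.58.

10.58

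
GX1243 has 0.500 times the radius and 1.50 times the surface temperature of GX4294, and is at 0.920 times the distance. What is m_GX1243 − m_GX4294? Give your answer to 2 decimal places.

L_GX1243/L_GX4294 = (0.500)²(1.50)⁴ = 1.266.
F_GX1243/F_GX4294 = (L_GX1243/L_GX4294)/(d_GX1243/d_GX4294)² = 1.266/0.8464 = 1.495.
m_GX1243 − m_GX4294 = −2.5 log₁₀(1.495) = -0.44.

-0.44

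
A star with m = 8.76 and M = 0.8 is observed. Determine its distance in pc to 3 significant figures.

391 pc

m − M = 5 log₁₀(d/10 pc)
8.76 − (0.8) = 7.96 = 5 log₁₀(d/10)
d = 10 × 10^(7.96/5) = 10 × 10^1.592 = 390.8 pc.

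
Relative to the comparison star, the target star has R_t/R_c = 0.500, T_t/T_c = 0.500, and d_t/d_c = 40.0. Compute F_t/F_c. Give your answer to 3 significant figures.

9.77×10^-6

L_t/L_c = (R_t/R_c)²(T_t/T_c)⁴ = (0.500)² × (0.500)⁴ = 0.01562.
F_t/F_c = (L_t/L_c)/(d_t/d_c)² = 0.01562 / (40.0)² = 9.766×10^-6.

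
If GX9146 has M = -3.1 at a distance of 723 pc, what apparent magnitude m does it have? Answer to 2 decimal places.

6.20

m = M + 5 log₁₀(d/10 pc) = -3.1 + 5 log₁₀(723/10)
  = -3.1 + 5 × 1.859 = -3.1 + 9.30 = 6.20.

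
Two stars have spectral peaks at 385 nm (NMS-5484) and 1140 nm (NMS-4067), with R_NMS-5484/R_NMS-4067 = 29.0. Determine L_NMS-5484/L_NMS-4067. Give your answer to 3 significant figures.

6.47×10^4

Wien's law gives T ∝ 1/λ_max, so T_NMS-5484/T_NMS-4067 = λ_NMS-4067/λ_NMS-5484 = 1140/385 = 2.961.
Then L ∝ R²T⁴ gives L_NMS-5484/L_NMS-4067 = (29.0)² × (2.961)⁴ = 841.0 × 76.87 = 6.465×10^4.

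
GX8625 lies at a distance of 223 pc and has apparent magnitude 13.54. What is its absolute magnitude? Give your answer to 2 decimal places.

M = m − 5 log₁₀(d/10 pc) = 13.54 − 5 log₁₀(223/10)
  = 13.54 − 5 × 1.348 = 13.54 − 6.74 = 6.80.

6.80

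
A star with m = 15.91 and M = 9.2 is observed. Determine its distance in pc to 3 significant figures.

m − M = 5 log₁₀(d/10 pc)
15.91 − (9.2) = 6.71 = 5 log₁₀(d/10)
d = 10 × 10^(6.71/5) = 10 × 10^1.342 = 219.8 pc.

220 pc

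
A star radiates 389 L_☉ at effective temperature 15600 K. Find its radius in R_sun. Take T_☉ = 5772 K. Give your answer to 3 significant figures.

R/R_☉ = √(L/L_☉) / (T/T_☉)² = √(389) / (2.703)²
       = 19.72 / 7.305 = 2.700.

2.70 R_sun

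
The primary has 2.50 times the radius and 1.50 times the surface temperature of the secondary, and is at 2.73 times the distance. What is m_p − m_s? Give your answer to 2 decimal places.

L_p/L_s = (2.50)²(1.50)⁴ = 31.64.
F_p/F_s = (L_p/L_s)/(d_p/d_s)² = 31.64/7.453 = 4.245.
m_p − m_s = −2.5 log₁₀(4.245) = -1.57.

-1.57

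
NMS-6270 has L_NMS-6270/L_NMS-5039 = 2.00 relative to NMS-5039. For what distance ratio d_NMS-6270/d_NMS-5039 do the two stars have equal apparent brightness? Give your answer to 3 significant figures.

1.41

Equal flux requires L_NMS-6270/d_NMS-6270² = L_NMS-5039/d_NMS-5039², so d_NMS-6270/d_NMS-5039 = √(L_NMS-6270/L_NMS-5039)
= √(2.00) = 1.414.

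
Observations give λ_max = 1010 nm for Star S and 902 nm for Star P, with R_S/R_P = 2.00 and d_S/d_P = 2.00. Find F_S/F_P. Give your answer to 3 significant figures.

0.636

Wien's law: T_S/T_P = λ_P/λ_S = 902/1010 = 0.8931.
L_S/L_P = (R_S/R_P)²(T_S/T_P)⁴ = (2.00)²(0.8931)⁴ = 2.544.
F_S/F_P = (L_S/L_P)/(d_S/d_P)² = 2.544/(2.00)² = 0.6361.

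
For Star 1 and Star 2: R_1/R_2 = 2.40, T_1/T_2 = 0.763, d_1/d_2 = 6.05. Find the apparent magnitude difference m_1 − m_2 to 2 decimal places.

3.18

L_1/L_2 = (2.40)²(0.763)⁴ = 1.952.
F_1/F_2 = (L_1/L_2)/(d_1/d_2)² = 1.952/36.60 = 0.05333.
m_1 − m_2 = −2.5 log₁₀(0.05333) = 3.18.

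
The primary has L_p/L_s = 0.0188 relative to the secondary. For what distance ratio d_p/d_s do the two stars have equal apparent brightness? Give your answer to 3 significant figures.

0.137

Equal flux requires L_p/d_p² = L_s/d_s², so d_p/d_s = √(L_p/L_s)
= √(0.0188) = 0.1371.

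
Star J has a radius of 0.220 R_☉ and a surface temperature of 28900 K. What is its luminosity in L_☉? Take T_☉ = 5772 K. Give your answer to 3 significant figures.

L/L_☉ = (R/R_☉)² (T/T_☉)⁴ = (0.220)² × (28900/5772)⁴
       = 0.04840 × (5.007)⁴ = 0.04840 × 628.5 = 30.42.

30.4 L_☉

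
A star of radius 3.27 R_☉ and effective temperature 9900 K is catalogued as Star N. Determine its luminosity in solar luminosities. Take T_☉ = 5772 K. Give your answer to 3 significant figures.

L/L_☉ = (R/R_☉)² (T/T_☉)⁴ = (3.27)² × (9900/5772)⁴
       = 10.69 × (1.715)⁴ = 10.69 × 8.654 = 92.54.

92.5 solar luminosities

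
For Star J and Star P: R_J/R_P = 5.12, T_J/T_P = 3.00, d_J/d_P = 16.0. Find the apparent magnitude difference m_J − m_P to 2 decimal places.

L_J/L_P = (5.12)²(3.00)⁴ = 2123.
F_J/F_P = (L_J/L_P)/(d_J/d_P)² = 2123/256.0 = 8.294.
m_J − m_P = −2.5 log₁₀(8.294) = -2.30.

-2.30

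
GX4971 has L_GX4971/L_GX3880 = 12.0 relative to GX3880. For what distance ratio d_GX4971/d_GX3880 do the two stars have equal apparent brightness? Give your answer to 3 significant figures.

3.46

Equal flux requires L_GX4971/d_GX4971² = L_GX3880/d_GX3880², so d_GX4971/d_GX3880 = √(L_GX4971/L_GX3880)
= √(12.0) = 3.464.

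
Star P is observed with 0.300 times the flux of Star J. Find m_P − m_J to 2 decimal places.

1.31

m_P − m_J = −2.5 log₁₀(F_P/F_J) = −2.5 log₁₀(0.300) = −2.5 × (-0.523) = 1.307.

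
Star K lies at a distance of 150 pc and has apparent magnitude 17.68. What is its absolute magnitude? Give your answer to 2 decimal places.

M = m − 5 log₁₀(d/10 pc) = 17.68 − 5 log₁₀(150/10)
  = 17.68 − 5 × 1.176 = 17.68 − 5.88 = 11.80.

11.80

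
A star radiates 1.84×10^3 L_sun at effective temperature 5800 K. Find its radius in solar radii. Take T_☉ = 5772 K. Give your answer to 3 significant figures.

R/R_☉ = √(L/L_☉) / (T/T_☉)² = √(1.84×10^3) / (1.005)²
       = 42.90 / 1.010 = 42.48.

42.5 solar radii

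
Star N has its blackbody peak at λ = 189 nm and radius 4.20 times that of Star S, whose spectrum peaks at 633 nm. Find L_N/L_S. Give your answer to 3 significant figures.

Wien's law gives T ∝ 1/λ_max, so T_N/T_S = λ_S/λ_N = 633/189 = 3.349.
Then L ∝ R²T⁴ gives L_N/L_S = (4.20)² × (3.349)⁴ = 17.64 × 125.8 = 2220.

2.22×10^3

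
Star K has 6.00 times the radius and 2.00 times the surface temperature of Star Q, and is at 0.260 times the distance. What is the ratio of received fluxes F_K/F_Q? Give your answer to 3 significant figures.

L_K/L_Q = (R_K/R_Q)²(T_K/T_Q)⁴ = (6.00)² × (2.00)⁴ = 576.0.
F_K/F_Q = (L_K/L_Q)/(d_K/d_Q)² = 576.0 / (0.260)² = 8521.

8.52×10^3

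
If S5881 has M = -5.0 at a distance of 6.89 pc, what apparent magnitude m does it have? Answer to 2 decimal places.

m = M + 5 log₁₀(d/10 pc) = -5.0 + 5 log₁₀(6.89/10)
  = -5.0 + 5 × -0.162 = -5.0 + -0.81 = -5.81.

-5.81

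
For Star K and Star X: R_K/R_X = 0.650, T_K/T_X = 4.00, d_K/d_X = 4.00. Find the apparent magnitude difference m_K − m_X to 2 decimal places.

-2.07

L_K/L_X = (0.650)²(4.00)⁴ = 108.2.
F_K/F_X = (L_K/L_X)/(d_K/d_X)² = 108.2/16.00 = 6.760.
m_K − m_X = −2.5 log₁₀(6.760) = -2.07.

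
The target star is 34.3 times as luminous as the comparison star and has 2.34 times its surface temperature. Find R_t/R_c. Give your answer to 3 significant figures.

1.07

L ∝ R²T⁴ gives R ∝ √L / T², so
R_t/R_c = √(34.3) / (2.34)² = 5.857 / 5.476 = 1.070.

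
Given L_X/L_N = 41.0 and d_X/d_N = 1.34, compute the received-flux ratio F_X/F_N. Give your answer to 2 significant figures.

F = L/(4πd²), so F_X/F_N = (L_X/L_N) / (d_X/d_N)²
= 41.0 / (1.34)² = 41.0 / 1.796 = 22.83.

23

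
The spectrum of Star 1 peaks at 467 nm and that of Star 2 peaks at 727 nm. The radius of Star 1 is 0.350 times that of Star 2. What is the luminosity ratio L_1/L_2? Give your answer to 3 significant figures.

0.719

Wien's law gives T ∝ 1/λ_max, so T_1/T_2 = λ_2/λ_1 = 727/467 = 1.557.
Then L ∝ R²T⁴ gives L_1/L_2 = (0.350)² × (1.557)⁴ = 0.1225 × 5.873 = 0.7195.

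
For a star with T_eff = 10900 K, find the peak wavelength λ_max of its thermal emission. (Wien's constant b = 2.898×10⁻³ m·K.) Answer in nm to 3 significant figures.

λ_max = b/T = 2.898×10⁻³ / 10900 = 2.66×10^-7 m = 265.9 nm.

266 nm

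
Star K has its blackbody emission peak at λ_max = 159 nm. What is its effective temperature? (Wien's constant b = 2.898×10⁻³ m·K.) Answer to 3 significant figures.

T = b/λ_max = 2.898×10⁻³ / (159×10⁻⁹) = 1.823×10^4 K.

1.82×10^4 K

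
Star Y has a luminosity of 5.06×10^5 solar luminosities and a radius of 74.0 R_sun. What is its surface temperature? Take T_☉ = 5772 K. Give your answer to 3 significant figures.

1.79×10^4 K

T/T_☉ = (L/L_☉)^(1/4) / (R/R_☉)^(1/2)
T = 5772 × (5.06×10^5)^(1/4) / √(74.0) = 5772 × 26.67 / 8.602 = 1.790×10^4 K.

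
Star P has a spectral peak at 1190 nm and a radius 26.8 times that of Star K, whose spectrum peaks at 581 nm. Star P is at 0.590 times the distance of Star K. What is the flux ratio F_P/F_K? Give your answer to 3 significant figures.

Wien's law: T_P/T_K = λ_K/λ_P = 581/1190 = 0.4882.
L_P/L_K = (R_P/R_K)²(T_P/T_K)⁴ = (26.8)²(0.4882)⁴ = 40.81.
F_P/F_K = (L_P/L_K)/(d_P/d_K)² = 40.81/(0.590)² = 117.2.

117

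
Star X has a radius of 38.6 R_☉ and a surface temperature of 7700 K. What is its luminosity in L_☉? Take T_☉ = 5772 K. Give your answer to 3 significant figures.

4.72×10^3 L_☉

L/L_☉ = (R/R_☉)² (T/T_☉)⁴ = (38.6)² × (7700/5772)⁴
       = 1490 × (1.334)⁴ = 1490 × 3.167 = 4719.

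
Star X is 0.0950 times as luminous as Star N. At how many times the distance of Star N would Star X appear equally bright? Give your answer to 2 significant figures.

0.31

Equal flux requires L_X/d_X² = L_N/d_N², so d_X/d_N = √(L_X/L_N)
= √(0.0950) = 0.3082.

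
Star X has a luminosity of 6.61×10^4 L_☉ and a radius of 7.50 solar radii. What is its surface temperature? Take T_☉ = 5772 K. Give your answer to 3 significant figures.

3.38×10^4 K

T/T_☉ = (L/L_☉)^(1/4) / (R/R_☉)^(1/2)
T = 5772 × (6.61×10^4)^(1/4) / √(7.50) = 5772 × 16.03 / 2.739 = 3.379×10^4 K.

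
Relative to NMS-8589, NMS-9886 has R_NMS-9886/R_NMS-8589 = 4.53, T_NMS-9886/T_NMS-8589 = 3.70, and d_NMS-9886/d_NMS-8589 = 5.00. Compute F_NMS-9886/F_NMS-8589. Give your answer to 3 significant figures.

154

L_NMS-9886/L_NMS-8589 = (R_NMS-9886/R_NMS-8589)²(T_NMS-9886/T_NMS-8589)⁴ = (4.53)² × (3.70)⁴ = 3846.
F_NMS-9886/F_NMS-8589 = (L_NMS-9886/L_NMS-8589)/(d_NMS-9886/d_NMS-8589)² = 3846 / (5.00)² = 153.8.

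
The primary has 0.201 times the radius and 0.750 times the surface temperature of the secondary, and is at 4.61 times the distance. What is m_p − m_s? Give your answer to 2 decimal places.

L_p/L_s = (0.201)²(0.750)⁴ = 0.01278.
F_p/F_s = (L_p/L_s)/(d_p/d_s)² = 0.01278/21.25 = 6.015×10^-4.
m_p − m_s = −2.5 log₁₀(6.015×10^-4) = 8.05.

8.05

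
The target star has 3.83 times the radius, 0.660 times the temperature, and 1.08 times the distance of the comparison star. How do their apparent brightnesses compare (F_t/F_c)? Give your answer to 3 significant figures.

L_t/L_c = (R_t/R_c)²(T_t/T_c)⁴ = (3.83)² × (0.660)⁴ = 2.783.
F_t/F_c = (L_t/L_c)/(d_t/d_c)² = 2.783 / (1.08)² = 2.386.

2.39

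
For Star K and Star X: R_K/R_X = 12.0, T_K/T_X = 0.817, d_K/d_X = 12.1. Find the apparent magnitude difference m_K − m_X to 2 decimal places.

0.90

L_K/L_X = (12.0)²(0.817)⁴ = 64.16.
F_K/F_X = (L_K/L_X)/(d_K/d_X)² = 64.16/146.4 = 0.4382.
m_K − m_X = −2.5 log₁₀(0.4382) = 0.90.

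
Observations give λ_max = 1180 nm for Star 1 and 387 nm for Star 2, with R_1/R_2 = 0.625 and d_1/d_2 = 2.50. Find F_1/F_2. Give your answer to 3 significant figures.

Wien's law: T_1/T_2 = λ_2/λ_1 = 387/1180 = 0.3280.
L_1/L_2 = (R_1/R_2)²(T_1/T_2)⁴ = (0.625)²(0.3280)⁴ = 0.004519.
F_1/F_2 = (L_1/L_2)/(d_1/d_2)² = 0.004519/(2.50)² = 7.231×10^-4.

7.23×10^-4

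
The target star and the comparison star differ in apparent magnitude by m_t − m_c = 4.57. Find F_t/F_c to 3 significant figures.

0.0149

F_t/F_c = 10^(−(m_t − m_c)/2.5) = 10^(-4.57/2.5) = 10^-1.828 = 0.01486.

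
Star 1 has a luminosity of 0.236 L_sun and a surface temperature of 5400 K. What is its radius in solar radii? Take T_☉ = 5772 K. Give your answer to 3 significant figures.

R/R_☉ = √(L/L_☉) / (T/T_☉)² = √(0.236) / (0.9356)²
       = 0.4858 / 0.8753 = 0.5550.

0.555 solar radii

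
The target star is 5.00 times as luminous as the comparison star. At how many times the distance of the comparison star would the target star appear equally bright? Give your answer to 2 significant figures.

Equal flux requires L_t/d_t² = L_c/d_c², so d_t/d_c = √(L_t/L_c)
= √(5.00) = 2.236.

2.2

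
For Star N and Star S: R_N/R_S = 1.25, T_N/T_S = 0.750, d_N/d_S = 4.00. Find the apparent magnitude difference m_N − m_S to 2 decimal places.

3.78

L_N/L_S = (1.25)²(0.750)⁴ = 0.4944.
F_N/F_S = (L_N/L_S)/(d_N/d_S)² = 0.4944/16.00 = 0.03090.
m_N − m_S = −2.5 log₁₀(0.03090) = 3.78.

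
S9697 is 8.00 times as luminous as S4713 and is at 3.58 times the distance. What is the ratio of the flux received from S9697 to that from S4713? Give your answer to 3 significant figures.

F = L/(4πd²), so F_S9697/F_S4713 = (L_S9697/L_S4713) / (d_S9697/d_S4713)²
= 8.00 / (3.58)² = 8.00 / 12.82 = 0.6242.

0.624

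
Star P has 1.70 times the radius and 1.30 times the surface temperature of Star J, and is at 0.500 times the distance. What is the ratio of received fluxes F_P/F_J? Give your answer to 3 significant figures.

33.0

L_P/L_J = (R_P/R_J)²(T_P/T_J)⁴ = (1.70)² × (1.30)⁴ = 8.254.
F_P/F_J = (L_P/L_J)/(d_P/d_J)² = 8.254 / (0.500)² = 33.02.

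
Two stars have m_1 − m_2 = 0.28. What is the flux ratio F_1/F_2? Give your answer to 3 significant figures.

0.773

F_1/F_2 = 10^(−(m_1 − m_2)/2.5) = 10^(-0.28/2.5) = 10^-0.112 = 0.7727.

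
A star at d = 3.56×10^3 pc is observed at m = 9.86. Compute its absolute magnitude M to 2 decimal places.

-2.90

M = m − 5 log₁₀(d/10 pc) = 9.86 − 5 log₁₀(3.56×10^3/10)
  = 9.86 − 5 × 2.551 = 9.86 − 12.76 = -2.90.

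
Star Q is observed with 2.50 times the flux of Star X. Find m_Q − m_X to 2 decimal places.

m_Q − m_X = −2.5 log₁₀(F_Q/F_X) = −2.5 log₁₀(2.50) = −2.5 × (0.398) = -0.995.

-0.99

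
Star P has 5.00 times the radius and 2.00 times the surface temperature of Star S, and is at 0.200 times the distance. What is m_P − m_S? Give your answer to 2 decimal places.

-10.00

L_P/L_S = (5.00)²(2.00)⁴ = 400.0.
F_P/F_S = (L_P/L_S)/(d_P/d_S)² = 400.0/0.04000 = 1.000×10^4.
m_P − m_S = −2.5 log₁₀(1.000×10^4) = -10.00.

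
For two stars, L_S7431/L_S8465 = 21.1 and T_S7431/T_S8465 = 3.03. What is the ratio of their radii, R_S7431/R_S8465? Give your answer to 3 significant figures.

L ∝ R²T⁴ gives R ∝ √L / T², so
R_S7431/R_S8465 = √(21.1) / (3.03)² = 4.593 / 9.181 = 0.5003.

0.500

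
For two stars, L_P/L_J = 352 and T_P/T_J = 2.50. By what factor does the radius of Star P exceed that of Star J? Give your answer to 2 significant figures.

L ∝ R²T⁴ gives R ∝ √L / T², so
R_P/R_J = √(352) / (2.50)² = 18.76 / 6.250 = 3.002.

3.0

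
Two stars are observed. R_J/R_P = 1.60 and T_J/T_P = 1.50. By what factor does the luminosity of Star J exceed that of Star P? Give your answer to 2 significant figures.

13

From the Stefan–Boltzmann law, L ∝ R²T⁴, so
L_J/L_P = (R_J/R_P)² (T_J/T_P)⁴ = (1.60)² × (1.50)⁴ = 2.560 × 5.062 = 12.96.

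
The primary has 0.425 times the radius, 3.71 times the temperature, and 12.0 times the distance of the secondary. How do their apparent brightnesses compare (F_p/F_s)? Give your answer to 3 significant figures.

0.238

L_p/L_s = (R_p/R_s)²(T_p/T_s)⁴ = (0.425)² × (3.71)⁴ = 34.22.
F_p/F_s = (L_p/L_s)/(d_p/d_s)² = 34.22 / (12.0)² = 0.2376.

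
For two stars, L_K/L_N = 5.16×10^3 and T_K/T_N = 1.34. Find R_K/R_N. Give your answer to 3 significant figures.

L ∝ R²T⁴ gives R ∝ √L / T², so
R_K/R_N = √(5.16×10^3) / (1.34)² = 71.83 / 1.796 = 40.01.

40.0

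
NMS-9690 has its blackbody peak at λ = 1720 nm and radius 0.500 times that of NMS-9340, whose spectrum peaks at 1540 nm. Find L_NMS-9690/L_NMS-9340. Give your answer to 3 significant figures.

0.161

Wien's law gives T ∝ 1/λ_max, so T_NMS-9690/T_NMS-9340 = λ_NMS-9340/λ_NMS-9690 = 1540/1720 = 0.8953.
Then L ∝ R²T⁴ gives L_NMS-9690/L_NMS-9340 = (0.500)² × (0.8953)⁴ = 0.2500 × 0.6426 = 0.1607.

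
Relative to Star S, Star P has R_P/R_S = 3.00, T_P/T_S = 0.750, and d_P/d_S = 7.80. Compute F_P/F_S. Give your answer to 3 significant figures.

0.0468

L_P/L_S = (R_P/R_S)²(T_P/T_S)⁴ = (3.00)² × (0.750)⁴ = 2.848.
F_P/F_S = (L_P/L_S)/(d_P/d_S)² = 2.848 / (7.80)² = 0.04681.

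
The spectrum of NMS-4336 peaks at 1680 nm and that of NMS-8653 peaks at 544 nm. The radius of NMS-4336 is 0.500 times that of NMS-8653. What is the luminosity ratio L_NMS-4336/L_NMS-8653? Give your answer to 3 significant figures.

Wien's law gives T ∝ 1/λ_max, so T_NMS-4336/T_NMS-8653 = λ_NMS-8653/λ_NMS-4336 = 544/1680 = 0.3238.
Then L ∝ R²T⁴ gives L_NMS-4336/L_NMS-8653 = (0.500)² × (0.3238)⁴ = 0.2500 × 0.01099 = 0.002749.

0.00275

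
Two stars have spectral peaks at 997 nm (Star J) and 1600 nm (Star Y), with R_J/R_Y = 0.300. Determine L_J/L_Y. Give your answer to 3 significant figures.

0.597

Wien's law gives T ∝ 1/λ_max, so T_J/T_Y = λ_Y/λ_J = 1600/997 = 1.605.
Then L ∝ R²T⁴ gives L_J/L_Y = (0.300)² × (1.605)⁴ = 0.09000 × 6.633 = 0.5970.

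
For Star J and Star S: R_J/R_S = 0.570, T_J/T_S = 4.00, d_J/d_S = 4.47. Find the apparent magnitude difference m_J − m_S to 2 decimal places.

L_J/L_S = (0.570)²(4.00)⁴ = 83.17.
F_J/F_S = (L_J/L_S)/(d_J/d_S)² = 83.17/19.98 = 4.163.
m_J − m_S = −2.5 log₁₀(4.163) = -1.55.

-1.55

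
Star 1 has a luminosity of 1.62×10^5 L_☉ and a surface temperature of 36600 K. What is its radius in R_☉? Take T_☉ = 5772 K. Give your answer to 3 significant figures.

10.0 R_☉

R/R_☉ = √(L/L_☉) / (T/T_☉)² = √(1.62×10^5) / (6.341)²
       = 402.5 / 40.21 = 10.01.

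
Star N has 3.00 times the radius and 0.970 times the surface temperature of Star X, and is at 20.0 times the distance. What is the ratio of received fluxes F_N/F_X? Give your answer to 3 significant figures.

L_N/L_X = (R_N/R_X)²(T_N/T_X)⁴ = (3.00)² × (0.970)⁴ = 7.968.
F_N/F_X = (L_N/L_X)/(d_N/d_X)² = 7.968 / (20.0)² = 0.01992.

0.0199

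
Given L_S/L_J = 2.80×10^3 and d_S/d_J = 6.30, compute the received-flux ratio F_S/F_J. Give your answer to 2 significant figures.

F = L/(4πd²), so F_S/F_J = (L_S/L_J) / (d_S/d_J)²
= 2.80×10^3 / (6.30)² = 2.80×10^3 / 39.69 = 70.55.

71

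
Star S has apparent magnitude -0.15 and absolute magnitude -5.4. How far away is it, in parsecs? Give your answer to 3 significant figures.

m − M = 5 log₁₀(d/10 pc)
-0.15 − (-5.4) = 5.25 = 5 log₁₀(d/10)
d = 10 × 10^(5.25/5) = 10 × 10^1.050 = 112.2 pc.

112 pc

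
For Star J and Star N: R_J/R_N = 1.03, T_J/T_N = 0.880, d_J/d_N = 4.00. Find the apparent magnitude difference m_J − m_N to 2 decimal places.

3.50

L_J/L_N = (1.03)²(0.880)⁴ = 0.6362.
F_J/F_N = (L_J/L_N)/(d_J/d_N)² = 0.6362/16.00 = 0.03976.
m_J − m_N = −2.5 log₁₀(0.03976) = 3.50.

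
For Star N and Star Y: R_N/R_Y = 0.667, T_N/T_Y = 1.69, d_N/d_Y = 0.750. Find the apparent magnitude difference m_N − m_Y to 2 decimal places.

-2.02

L_N/L_Y = (0.667)²(1.69)⁴ = 3.629.
F_N/F_Y = (L_N/L_Y)/(d_N/d_Y)² = 3.629/0.5625 = 6.452.
m_N − m_Y = −2.5 log₁₀(6.452) = -2.02.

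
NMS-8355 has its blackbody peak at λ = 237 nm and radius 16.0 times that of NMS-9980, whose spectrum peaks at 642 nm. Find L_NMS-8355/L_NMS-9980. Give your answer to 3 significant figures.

1.38×10^4

Wien's law gives T ∝ 1/λ_max, so T_NMS-8355/T_NMS-9980 = λ_NMS-9980/λ_NMS-8355 = 642/237 = 2.709.
Then L ∝ R²T⁴ gives L_NMS-8355/L_NMS-9980 = (16.0)² × (2.709)⁴ = 256.0 × 53.85 = 1.378×10^4.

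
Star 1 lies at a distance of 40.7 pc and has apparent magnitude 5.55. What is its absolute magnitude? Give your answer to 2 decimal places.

M = m − 5 log₁₀(d/10 pc) = 5.55 − 5 log₁₀(40.7/10)
  = 5.55 − 5 × 0.610 = 5.55 − 3.05 = 2.50.

2.50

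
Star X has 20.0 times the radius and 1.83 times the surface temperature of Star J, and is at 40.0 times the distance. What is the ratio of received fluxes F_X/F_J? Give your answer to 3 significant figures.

2.80

L_X/L_J = (R_X/R_J)²(T_X/T_J)⁴ = (20.0)² × (1.83)⁴ = 4486.
F_X/F_J = (L_X/L_J)/(d_X/d_J)² = 4486 / (40.0)² = 2.804.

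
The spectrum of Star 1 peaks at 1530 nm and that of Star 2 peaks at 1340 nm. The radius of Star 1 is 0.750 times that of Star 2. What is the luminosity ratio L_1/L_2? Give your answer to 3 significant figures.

0.331

Wien's law gives T ∝ 1/λ_max, so T_1/T_2 = λ_2/λ_1 = 1340/1530 = 0.8758.
Then L ∝ R²T⁴ gives L_1/L_2 = (0.750)² × (0.8758)⁴ = 0.5625 × 0.5884 = 0.3310.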